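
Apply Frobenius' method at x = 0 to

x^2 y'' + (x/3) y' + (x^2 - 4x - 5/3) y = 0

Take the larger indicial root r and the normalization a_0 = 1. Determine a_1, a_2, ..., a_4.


Write in Frobenius form y'' + (p(x)/x) y' + (q(x)/x^2) y = 0:
  p(x) = 1/3,  q(x) = x^2 - 4x - 5/3.
Indicial equation: r(r-1) + (1/3) r + (-5/3) = 0 -> roots r_1 = 5/3, r_2 = -1.
Take r = r_1 = 5/3. Let y(x) = x^r sum_{n>=0} a_n x^n with a_0 = 1.
Substitute y = x^r sum a_n x^n and match x^{r+n}. The recurrence is
  D(n) a_n - 4 a_{n-1} + 1 a_{n-2} = 0,  where D(n) = (r+n)(r+n-1) + (1/3)(r+n) + (-5/3).
  a_n = [4 a_{n-1} - 1 a_{n-2}] / D(n).
Since the indicial polynomial factors as (r - r_1)(r - r_2), D(n) = (r_1 + n - r_1)(r_1 + n - r_2) = n(n + 8/3).
Evaluating step by step (a_0 = 1):
  n = 1: D(1) = 1(1 + 8/3) = 11/3; numerator = 4(1) = 4; a_1 = (4)/(11/3) = 12/11
  n = 2: D(2) = 2(2 + 8/3) = 28/3; numerator = 4(12/11) - 1(1) = 37/11; a_2 = (37/11)/(28/3) = 111/308
  n = 3: D(3) = 3(3 + 8/3) = 17; numerator = 4(111/308) - 1(12/11) = 27/77; a_3 = (27/77)/(17) = 27/1309
  n = 4: D(4) = 4(4 + 8/3) = 80/3; numerator = 4(27/1309) - 1(111/308) = -1455/5236; a_4 = (-1455/5236)/(80/3) = -873/83776

r = 5/3; a_0 = 1; a_1 = 12/11; a_2 = 111/308; a_3 = 27/1309; a_4 = -873/83776


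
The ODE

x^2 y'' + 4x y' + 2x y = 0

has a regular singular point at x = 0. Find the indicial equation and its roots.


Divide by x^2 to reach normal form y'' + P_1(x) y' + P_2(x) y = 0 with P_1(x) = 4/x and P_2(x) = 2/x.
x = 0 is a singular point because the y'-coefficient 4/x has a pole at x = 0 and the y-coefficient 2/x has a pole at x = 0.
It is a regular singular point because x P_1(x) = p(x) = 4 and x^2 P_2(x) = q(x) = 2x are polynomials, hence analytic at x = 0.
p(0) = 4,  q(0) = 0.
Indicial equation: r(r-1) + p(0) r + q(0) = 0, i.e. r^2 + (p(0) - 1) r + q(0) = 0, i.e. r^2 + 3 r = 0.
Discriminant: (3)^2 - 4(0) = 9, so r = (-3 ± 3)/2.
Solving: r_1 = 0, r_2 = -3.

indicial: r^2 + 3 r = 0; roots r_1 = 0, r_2 = -3


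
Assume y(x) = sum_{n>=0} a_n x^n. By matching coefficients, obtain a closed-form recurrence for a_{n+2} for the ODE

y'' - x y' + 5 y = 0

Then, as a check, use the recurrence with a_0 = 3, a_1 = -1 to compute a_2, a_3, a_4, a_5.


Substitute y = sum_n a_n x^n.
y''(x) has coefficient (n+2)(n+1) a_{n+2} at x^n;
-x y'(x) has coefficient -n a_n at x^n (shift);
5 y(x) has coefficient 5 a_n at x^n.
Matching x^n: (n+2)(n+1) a_{n+2} + (-n + 5) a_n = 0.
Thus a_{n+2} = (n - 5) / ((n+1)(n+2)) * a_n.

Check with a_0 = 3, a_1 = -1 (apply the recurrence for n = 0, 1, 2, 3): a_0 = 3, a_1 = -1, a_2 = -15/2, a_3 = 2/3, a_4 = 15/8, a_5 = -1/15.

a_(n+2) = (n - 5) / ((n+1)(n+2)) * a_n; check: a_0 = 3, a_1 = -1, a_2 = -15/2, a_3 = 2/3, a_4 = 15/8, a_5 = -1/15


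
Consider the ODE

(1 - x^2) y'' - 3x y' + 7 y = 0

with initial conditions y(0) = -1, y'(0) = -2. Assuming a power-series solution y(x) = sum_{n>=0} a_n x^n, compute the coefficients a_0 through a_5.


Ansatz: y(x) = sum_{n>=0} a_n x^n, so y'(x) = sum_{n>=1} n a_n x^(n-1) and y''(x) = sum_{n>=2} n(n-1) a_n x^(n-2).
Substitute into P(x) y'' + Q(x) y' + R(x) y = 0 with P(x) = 1 - x^2, Q(x) = -3x, R(x) = 7, and match powers of x.
Initial conditions: a_0 = -1, a_1 = -2.
Setting the coefficient of each power of x to zero and solving order by order (substituting the coefficients already found):
  x^0: 2 a_2 + 7 a_0 = 0  ->  2 a_2 = -7 a_0 = 7  ->  a_2 = 7/2
  x^1: 6 a_3 + 4 a_1 = 0  ->  6 a_3 = -4 a_1 = 8  ->  a_3 = 4/3
  x^2: 12 a_4 - a_2 = 0  ->  12 a_4 = a_2 = 7/2  ->  a_4 = 7/24
  x^3: 20 a_5 - 8 a_3 = 0  ->  20 a_5 = 8 a_3 = 32/3  ->  a_5 = 8/15
Truncated series: y(x) = -1 - 2 x + (7/2) x^2 + (4/3) x^3 + (7/24) x^4 + (8/15) x^5 + O(x^6).

a_0 = -1; a_1 = -2; a_2 = 7/2; a_3 = 4/3; a_4 = 7/24; a_5 = 8/15


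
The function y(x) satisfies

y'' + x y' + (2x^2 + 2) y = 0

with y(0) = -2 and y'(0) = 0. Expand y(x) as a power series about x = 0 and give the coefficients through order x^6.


Ansatz: y(x) = sum_{n>=0} a_n x^n, so y'(x) = sum_{n>=1} n a_n x^(n-1) and y''(x) = sum_{n>=2} n(n-1) a_n x^(n-2).
Substitute into P(x) y'' + Q(x) y' + R(x) y = 0 with P(x) = 1, Q(x) = x, R(x) = 2x^2 + 2, and match powers of x.
Initial conditions: a_0 = -2, a_1 = 0.
Setting the coefficient of each power of x to zero and solving order by order (substituting the coefficients already found):
  x^0: 2 a_2 + 2 a_0 = 0  ->  2 a_2 = -2 a_0 = 4  ->  a_2 = 2
  x^1: 6 a_3 + 3 a_1 = 0  ->  6 a_3 = -3 a_1 = 0  ->  a_3 = 0
  x^2: 12 a_4 + 4 a_2 + 2 a_0 = 0  ->  12 a_4 = -4 a_2 - 2 a_0 = -4  ->  a_4 = -1/3
  x^3: 20 a_5 + 5 a_3 + 2 a_1 = 0  ->  20 a_5 = -5 a_3 - 2 a_1 = 0  ->  a_5 = 0
  x^4: 30 a_6 + 6 a_4 + 2 a_2 = 0  ->  30 a_6 = -6 a_4 - 2 a_2 = -2  ->  a_6 = -1/15
Truncated series: y(x) = -2 + 2 x^2 - (1/3) x^4 - (1/15) x^6 + O(x^7).

a_0 = -2; a_1 = 0; a_2 = 2; a_3 = 0; a_4 = -1/3; a_5 = 0; a_6 = -1/15


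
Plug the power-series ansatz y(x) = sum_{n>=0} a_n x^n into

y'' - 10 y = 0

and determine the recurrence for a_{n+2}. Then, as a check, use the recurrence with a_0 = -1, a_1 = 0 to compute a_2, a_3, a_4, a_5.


Substitute y = sum_n a_n x^n into y'' + (const) y = 0.
y''(x) = sum_{n>=0} (n+2)(n+1) a_{n+2} x^n.
The ODE becomes sum_n [(n+2)(n+1) a_{n+2} - 10 a_n] x^n = 0.
Setting each coefficient to zero gives the recurrence:
  (n+2)(n+1) a_{n+2} - 10 a_n = 0,
  a_{n+2} = 10 / ((n+1)(n+2)) a_n.

Check with a_0 = -1, a_1 = 0 (apply the recurrence for n = 0, 1, 2, 3): a_0 = -1, a_1 = 0, a_2 = -5, a_3 = 0, a_4 = -25/6, a_5 = 0.

a_{n+2} = 10/((n+1)(n+2)) * a_n; check: a_0 = -1, a_1 = 0, a_2 = -5, a_3 = 0, a_4 = -25/6, a_5 = 0


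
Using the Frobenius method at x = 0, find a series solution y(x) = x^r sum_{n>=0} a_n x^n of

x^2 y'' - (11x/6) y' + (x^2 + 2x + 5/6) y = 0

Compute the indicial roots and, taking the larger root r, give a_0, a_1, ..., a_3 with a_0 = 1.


Write in Frobenius form y'' + (p(x)/x) y' + (q(x)/x^2) y = 0:
  p(x) = -11/6,  q(x) = x^2 + 2x + 5/6.
Indicial equation: r(r-1) + (-11/6) r + (5/6) = 0 -> roots r_1 = 5/2, r_2 = 1/3.
Take r = r_1 = 5/2. Let y(x) = x^r sum_{n>=0} a_n x^n with a_0 = 1.
Substitute y = x^r sum a_n x^n and match x^{r+n}. The recurrence is
  D(n) a_n + 2 a_{n-1} + 1 a_{n-2} = 0,  where D(n) = (r+n)(r+n-1) + (-11/6)(r+n) + (5/6).
  a_n = [-2 a_{n-1} - 1 a_{n-2}] / D(n).
Since the indicial polynomial factors as (r - r_1)(r - r_2), D(n) = (r_1 + n - r_1)(r_1 + n - r_2) = n(n + 13/6).
Evaluating step by step (a_0 = 1):
  n = 1: D(1) = 1(1 + 13/6) = 19/6; numerator = -2(1) = -2; a_1 = (-2)/(19/6) = -12/19
  n = 2: D(2) = 2(2 + 13/6) = 25/3; numerator = -2(-12/19) - 1(1) = 5/19; a_2 = (5/19)/(25/3) = 3/95
  n = 3: D(3) = 3(3 + 13/6) = 31/2; numerator = -2(3/95) - 1(-12/19) = 54/95; a_3 = (54/95)/(31/2) = 108/2945

r = 5/2; a_0 = 1; a_1 = -12/19; a_2 = 3/95; a_3 = 108/2945


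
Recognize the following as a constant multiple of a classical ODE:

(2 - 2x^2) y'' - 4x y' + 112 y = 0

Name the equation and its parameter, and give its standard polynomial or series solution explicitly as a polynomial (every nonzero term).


All three coefficients share the factor 2; dividing through by 2 gives  (1 - x^2) y'' - 2x y' + 56 y = 0.
This matches the Legendre equation (1 - x^2) y'' - 2x y' + n(n+1) y = 0 (note the -2x y' term) with n(n+1) = 56, so n = 7; the polynomial solution is P_7(x).
With y = sum_k a_k x^k, matching x^k gives (k+2)(k+1) a_{k+2} = [k(k+1) - n(n+1)] a_k = (k - 7)(k + 8) a_k. The right side vanishes at k = 7, so the series with the parity of 7 terminates at degree 7.
Standard normalization (P_n(1) = 1): leading coefficient (2n)!/(2^n (n!)^2) = 87178291200/(128*25401600) = 429/16, so a_7 = 429/16. Work downward with a_k = (k+1)(k+2) a_{k+2} / ((k - 7)(k + 8)):
  a_5 = (6)(7)(429/16) / ((5 - 7)(5 + 8)) = (9009/8)/(-26) = -693/16
  a_3 = (4)(5)(-693/16) / ((3 - 7)(3 + 8)) = (-3465/4)/(-44) = 315/16
  a_1 = (2)(3)(315/16) / ((1 - 7)(1 + 8)) = (945/8)/(-54) = -35/16
Hence P_7(x) = 429 x^7/16 - 693 x^5/16 + 315 x^3/16 - 35 x/16.

P_7(x); series = 429 x^7/16 - 693 x^5/16 + 315 x^3/16 - 35 x/16


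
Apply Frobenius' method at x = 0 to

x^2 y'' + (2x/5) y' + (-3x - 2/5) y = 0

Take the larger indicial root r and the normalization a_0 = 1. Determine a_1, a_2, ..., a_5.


Write in Frobenius form y'' + (p(x)/x) y' + (q(x)/x^2) y = 0:
  p(x) = 2/5,  q(x) = -3x - 2/5.
Indicial equation: r(r-1) + (2/5) r + (-2/5) = 0 -> roots r_1 = 1, r_2 = -2/5.
Take r = r_1 = 1. Let y(x) = x^r sum_{n>=0} a_n x^n with a_0 = 1.
Substitute y = x^r sum a_n x^n and match x^{r+n}. The recurrence is
  D(n) a_n - 3 a_{n-1} = 0,  where D(n) = (r+n)(r+n-1) + (2/5)(r+n) + (-2/5).
  a_n = 3 / D(n) * a_{n-1}.
Since the indicial polynomial factors as (r - r_1)(r - r_2), D(n) = (r_1 + n - r_1)(r_1 + n - r_2) = n(n + 7/5).
Evaluating step by step (a_0 = 1):
  n = 1: D(1) = 1(1 + 7/5) = 12/5; numerator = 3(1) = 3; a_1 = (3)/(12/5) = 5/4
  n = 2: D(2) = 2(2 + 7/5) = 34/5; numerator = 3(5/4) = 15/4; a_2 = (15/4)/(34/5) = 75/136
  n = 3: D(3) = 3(3 + 7/5) = 66/5; numerator = 3(75/136) = 225/136; a_3 = (225/136)/(66/5) = 375/2992
  n = 4: D(4) = 4(4 + 7/5) = 108/5; numerator = 3(375/2992) = 1125/2992; a_4 = (1125/2992)/(108/5) = 625/35904
  n = 5: D(5) = 5(5 + 7/5) = 32; numerator = 3(625/35904) = 625/11968; a_5 = (625/11968)/(32) = 625/382976

r = 1; a_0 = 1; a_1 = 5/4; a_2 = 75/136; a_3 = 375/2992; a_4 = 625/35904; a_5 = 625/382976


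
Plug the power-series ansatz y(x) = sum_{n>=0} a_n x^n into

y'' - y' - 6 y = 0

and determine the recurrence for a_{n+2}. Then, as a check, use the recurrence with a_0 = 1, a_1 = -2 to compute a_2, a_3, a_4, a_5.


Substitute y = sum_n a_n x^n.
y''(x) has coefficient (n+2)(n+1) a_{n+2} at x^n;
-y'(x) has coefficient -(n+1) a_{n+1} at x^n;
-6 y(x) has coefficient -6 a_n at x^n.
Matching x^n: (n+2)(n+1) a_{n+2} - (n+1) a_{n+1} - 6 a_n = 0.
Thus a_{n+2} = [(n+1) a_{n+1} + 6 a_n] / ((n+1)(n+2)).

Check with a_0 = 1, a_1 = -2 (apply the recurrence for n = 0, 1, 2, 3): a_0 = 1, a_1 = -2, a_2 = 2, a_3 = -4/3, a_4 = 2/3, a_5 = -4/15.

a_(n+2) = [(n+1) a_(n+1) + 6 a_n] / ((n+1)(n+2)); check: a_0 = 1, a_1 = -2, a_2 = 2, a_3 = -4/3, a_4 = 2/3, a_5 = -4/15


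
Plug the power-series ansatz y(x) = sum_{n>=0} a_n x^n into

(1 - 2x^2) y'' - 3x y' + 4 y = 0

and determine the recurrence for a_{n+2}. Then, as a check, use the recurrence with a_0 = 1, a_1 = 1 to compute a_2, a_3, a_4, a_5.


Substitute y = sum_n a_n x^n.
(1 - 2 x^2) y'' contributes (n+2)(n+1) a_{n+2} - 2 n(n-1) a_n at x^n.
-3 x y'(x) contributes -3 n a_n at x^n.
4 y(x) contributes 4 a_n at x^n.
Matching x^n: (n+2)(n+1) a_{n+2} + (-2 n(n-1) - 3 n + 4) a_n = 0.
Thus a_{n+2} = (2 n(n-1) + 3 n - 4) / ((n+1)(n+2)) * a_n.

Check with a_0 = 1, a_1 = 1 (apply the recurrence for n = 0, 1, 2, 3): a_0 = 1, a_1 = 1, a_2 = -2, a_3 = -1/6, a_4 = -1, a_5 = -17/120.

a_(n+2) = (2 n(n-1) + 3 n - 4) / ((n+1)(n+2)) * a_n; check: a_0 = 1, a_1 = 1, a_2 = -2, a_3 = -1/6, a_4 = -1, a_5 = -17/120


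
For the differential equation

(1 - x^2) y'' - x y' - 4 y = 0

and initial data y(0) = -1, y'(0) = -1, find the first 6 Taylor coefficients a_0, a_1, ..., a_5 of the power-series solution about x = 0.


Ansatz: y(x) = sum_{n>=0} a_n x^n, so y'(x) = sum_{n>=1} n a_n x^(n-1) and y''(x) = sum_{n>=2} n(n-1) a_n x^(n-2).
Substitute into P(x) y'' + Q(x) y' + R(x) y = 0 with P(x) = 1 - x^2, Q(x) = -x, R(x) = -4, and match powers of x.
Initial conditions: a_0 = -1, a_1 = -1.
Setting the coefficient of each power of x to zero and solving order by order (substituting the coefficients already found):
  x^0: 2 a_2 - 4 a_0 = 0  ->  2 a_2 = 4 a_0 = -4  ->  a_2 = -2
  x^1: 6 a_3 - 5 a_1 = 0  ->  6 a_3 = 5 a_1 = -5  ->  a_3 = -5/6
  x^2: 12 a_4 - 8 a_2 = 0  ->  12 a_4 = 8 a_2 = -16  ->  a_4 = -4/3
  x^3: 20 a_5 - 13 a_3 = 0  ->  20 a_5 = 13 a_3 = -65/6  ->  a_5 = -13/24
Truncated series: y(x) = -1 - x - 2 x^2 - (5/6) x^3 - (4/3) x^4 - (13/24) x^5 + O(x^6).

a_0 = -1; a_1 = -1; a_2 = -2; a_3 = -5/6; a_4 = -4/3; a_5 = -13/24


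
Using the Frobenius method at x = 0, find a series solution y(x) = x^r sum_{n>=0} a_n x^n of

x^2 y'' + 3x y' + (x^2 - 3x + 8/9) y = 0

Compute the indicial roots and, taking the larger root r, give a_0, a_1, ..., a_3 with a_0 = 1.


Write in Frobenius form y'' + (p(x)/x) y' + (q(x)/x^2) y = 0:
  p(x) = 3,  q(x) = x^2 - 3x + 8/9.
Indicial equation: r(r-1) + (3) r + (8/9) = 0 -> roots r_1 = -2/3, r_2 = -4/3.
Take r = r_1 = -2/3. Let y(x) = x^r sum_{n>=0} a_n x^n with a_0 = 1.
Substitute y = x^r sum a_n x^n and match x^{r+n}. The recurrence is
  D(n) a_n - 3 a_{n-1} + 1 a_{n-2} = 0,  where D(n) = (r+n)(r+n-1) + (3)(r+n) + (8/9).
  a_n = [3 a_{n-1} - 1 a_{n-2}] / D(n).
Since the indicial polynomial factors as (r - r_1)(r - r_2), D(n) = (r_1 + n - r_1)(r_1 + n - r_2) = n(n + 2/3).
Evaluating step by step (a_0 = 1):
  n = 1: D(1) = 1(1 + 2/3) = 5/3; numerator = 3(1) = 3; a_1 = (3)/(5/3) = 9/5
  n = 2: D(2) = 2(2 + 2/3) = 16/3; numerator = 3(9/5) - 1(1) = 22/5; a_2 = (22/5)/(16/3) = 33/40
  n = 3: D(3) = 3(3 + 2/3) = 11; numerator = 3(33/40) - 1(9/5) = 27/40; a_3 = (27/40)/(11) = 27/440

r = -2/3; a_0 = 1; a_1 = 9/5; a_2 = 33/40; a_3 = 27/440


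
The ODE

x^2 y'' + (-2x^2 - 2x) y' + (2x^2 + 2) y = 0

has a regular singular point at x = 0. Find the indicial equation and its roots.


Divide by x^2 to reach normal form y'' + P_1(x) y' + P_2(x) y = 0 with P_1(x) = -2 - 2/x and P_2(x) = 2 + 2/x^2.
x = 0 is a singular point because the y'-coefficient -2 - 2/x has a pole at x = 0 and the y-coefficient 2 + 2/x^2 has a pole at x = 0.
It is a regular singular point because x P_1(x) = p(x) = -2x - 2 and x^2 P_2(x) = q(x) = 2x^2 + 2 are polynomials, hence analytic at x = 0.
p(0) = -2,  q(0) = 2.
Indicial equation: r(r-1) + p(0) r + q(0) = 0, i.e. r^2 + (p(0) - 1) r + q(0) = 0, i.e. r^2 - 3 r + 2 = 0.
Discriminant: (-3)^2 - 4(2) = 1, so r = (3 ± 1)/2.
Solving: r_1 = 2, r_2 = 1.

indicial: r^2 - 3 r + 2 = 0; roots r_1 = 2, r_2 = 1


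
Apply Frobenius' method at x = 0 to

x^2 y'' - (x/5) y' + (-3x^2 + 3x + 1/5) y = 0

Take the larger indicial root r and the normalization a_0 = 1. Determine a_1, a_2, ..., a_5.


Write in Frobenius form y'' + (p(x)/x) y' + (q(x)/x^2) y = 0:
  p(x) = -1/5,  q(x) = -3x^2 + 3x + 1/5.
Indicial equation: r(r-1) + (-1/5) r + (1/5) = 0 -> roots r_1 = 1, r_2 = 1/5.
Take r = r_1 = 1. Let y(x) = x^r sum_{n>=0} a_n x^n with a_0 = 1.
Substitute y = x^r sum a_n x^n and match x^{r+n}. The recurrence is
  D(n) a_n + 3 a_{n-1} - 3 a_{n-2} = 0,  where D(n) = (r+n)(r+n-1) + (-1/5)(r+n) + (1/5).
  a_n = [-3 a_{n-1} + 3 a_{n-2}] / D(n).
Since the indicial polynomial factors as (r - r_1)(r - r_2), D(n) = (r_1 + n - r_1)(r_1 + n - r_2) = n(n + 4/5).
Evaluating step by step (a_0 = 1):
  n = 1: D(1) = 1(1 + 4/5) = 9/5; numerator = -3(1) = -3; a_1 = (-3)/(9/5) = -5/3
  n = 2: D(2) = 2(2 + 4/5) = 28/5; numerator = -3(-5/3) + 3(1) = 8; a_2 = (8)/(28/5) = 10/7
  n = 3: D(3) = 3(3 + 4/5) = 57/5; numerator = -3(10/7) + 3(-5/3) = -65/7; a_3 = (-65/7)/(57/5) = -325/399
  n = 4: D(4) = 4(4 + 4/5) = 96/5; numerator = -3(-325/399) + 3(10/7) = 895/133; a_4 = (895/133)/(96/5) = 4475/12768
  n = 5: D(5) = 5(5 + 4/5) = 29; numerator = -3(4475/12768) + 3(-325/399) = -2125/608; a_5 = (-2125/608)/(29) = -2125/17632

r = 1; a_0 = 1; a_1 = -5/3; a_2 = 10/7; a_3 = -325/399; a_4 = 4475/12768; a_5 = -2125/17632


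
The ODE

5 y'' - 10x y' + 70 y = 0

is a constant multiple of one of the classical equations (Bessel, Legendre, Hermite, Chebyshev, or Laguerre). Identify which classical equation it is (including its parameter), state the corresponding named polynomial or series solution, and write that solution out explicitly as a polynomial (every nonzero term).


All three coefficients share the factor 5; dividing through by 5 gives  y'' - 2x y' + 14 y = 0.
This matches the Hermite equation y'' - 2x y' + 2n y = 0 with 2n = 14, so n = 7; the polynomial solution is H_7(x).
With y = sum_k a_k x^k, matching x^k gives (k+2)(k+1) a_{k+2} = 2(k - n) a_k = 2(k - 7) a_k. The right side vanishes at k = 7, so the series with the parity of 7 terminates at degree 7.
Standard normalization: leading coefficient of H_n is 2^n, so a_7 = 2^7 = 128. Work downward with a_k = (k+1)(k+2) a_{k+2} / (2(k - n)):
  a_5 = (6)(7)(128) / (2(5 - 7)) = 5376/(-4) = -1344
  a_3 = (4)(5)(-1344) / (2(3 - 7)) = -26880/(-8) = 3360
  a_1 = (2)(3)(3360) / (2(1 - 7)) = 20160/(-12) = -1680
Hence H_7(x) = 128 x^7 - 1344 x^5 + 3360 x^3 - 1680 x.

H_7(x); series = 128 x^7 - 1344 x^5 + 3360 x^3 - 1680 x


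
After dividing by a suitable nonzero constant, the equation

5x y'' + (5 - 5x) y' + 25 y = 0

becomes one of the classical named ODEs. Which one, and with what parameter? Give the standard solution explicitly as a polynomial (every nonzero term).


All three coefficients share the factor 5; dividing through by 5 gives  x y'' + (1 - x) y' + 5 y = 0.
This matches the Laguerre equation x y'' + (1 - x) y' + n y = 0 with n = 5; the polynomial solution is L_5(x).
With y = sum_k a_k x^k, matching x^k gives (k+1)k a_{k+1} + (k+1) a_{k+1} - k a_k + n a_k = 0, i.e. (k+1)^2 a_{k+1} = (k - n) a_k = (k - 5) a_k. The right side vanishes at k = 5, so the series terminates at degree 5.
Standard normalization L_n(0) = 1 gives a_0 = 1. Work upward with a_{k+1} = (k - 5) a_k / (k+1)^2:
  a_1 = (0 - 5)(1) / 1^2 = -5/1 = -5
  a_2 = (1 - 5)(-5) / 2^2 = 20/4 = 5
  a_3 = (2 - 5)(5) / 3^2 = -15/9 = -5/3
  a_4 = (3 - 5)(-5/3) / 4^2 = (10/3)/16 = 5/24
  a_5 = (4 - 5)(5/24) / 5^2 = (-5/24)/25 = -1/120
Hence L_5(x) = -x^5/120 + 5 x^4/24 - 5 x^3/3 + 5 x^2 - 5 x + 1.

L_5(x); series = -x^5/120 + 5 x^4/24 - 5 x^3/3 + 5 x^2 - 5 x + 1


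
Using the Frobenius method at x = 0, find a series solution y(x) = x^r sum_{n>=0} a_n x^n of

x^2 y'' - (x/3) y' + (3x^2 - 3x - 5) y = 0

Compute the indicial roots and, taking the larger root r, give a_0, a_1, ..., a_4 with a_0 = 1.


Write in Frobenius form y'' + (p(x)/x) y' + (q(x)/x^2) y = 0:
  p(x) = -1/3,  q(x) = 3x^2 - 3x - 5.
Indicial equation: r(r-1) + (-1/3) r + (-5) = 0 -> roots r_1 = 3, r_2 = -5/3.
Take r = r_1 = 3. Let y(x) = x^r sum_{n>=0} a_n x^n with a_0 = 1.
Substitute y = x^r sum a_n x^n and match x^{r+n}. The recurrence is
  D(n) a_n - 3 a_{n-1} + 3 a_{n-2} = 0,  where D(n) = (r+n)(r+n-1) + (-1/3)(r+n) + (-5).
  a_n = [3 a_{n-1} - 3 a_{n-2}] / D(n).
Since the indicial polynomial factors as (r - r_1)(r - r_2), D(n) = (r_1 + n - r_1)(r_1 + n - r_2) = n(n + 14/3).
Evaluating step by step (a_0 = 1):
  n = 1: D(1) = 1(1 + 14/3) = 17/3; numerator = 3(1) = 3; a_1 = (3)/(17/3) = 9/17
  n = 2: D(2) = 2(2 + 14/3) = 40/3; numerator = 3(9/17) - 3(1) = -24/17; a_2 = (-24/17)/(40/3) = -9/85
  n = 3: D(3) = 3(3 + 14/3) = 23; numerator = 3(-9/85) - 3(9/17) = -162/85; a_3 = (-162/85)/(23) = -162/1955
  n = 4: D(4) = 4(4 + 14/3) = 104/3; numerator = 3(-162/1955) - 3(-9/85) = 27/391; a_4 = (27/391)/(104/3) = 81/40664

r = 3; a_0 = 1; a_1 = 9/17; a_2 = -9/85; a_3 = -162/1955; a_4 = 81/40664


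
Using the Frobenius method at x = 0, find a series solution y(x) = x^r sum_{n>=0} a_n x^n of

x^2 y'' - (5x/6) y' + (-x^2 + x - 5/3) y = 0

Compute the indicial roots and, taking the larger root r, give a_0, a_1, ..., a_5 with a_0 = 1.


Write in Frobenius form y'' + (p(x)/x) y' + (q(x)/x^2) y = 0:
  p(x) = -5/6,  q(x) = -x^2 + x - 5/3.
Indicial equation: r(r-1) + (-5/6) r + (-5/3) = 0 -> roots r_1 = 5/2, r_2 = -2/3.
Take r = r_1 = 5/2. Let y(x) = x^r sum_{n>=0} a_n x^n with a_0 = 1.
Substitute y = x^r sum a_n x^n and match x^{r+n}. The recurrence is
  D(n) a_n + 1 a_{n-1} - 1 a_{n-2} = 0,  where D(n) = (r+n)(r+n-1) + (-5/6)(r+n) + (-5/3).
  a_n = [-1 a_{n-1} + 1 a_{n-2}] / D(n).
Since the indicial polynomial factors as (r - r_1)(r - r_2), D(n) = (r_1 + n - r_1)(r_1 + n - r_2) = n(n + 19/6).
Evaluating step by step (a_0 = 1):
  n = 1: D(1) = 1(1 + 19/6) = 25/6; numerator = -1(1) = -1; a_1 = (-1)/(25/6) = -6/25
  n = 2: D(2) = 2(2 + 19/6) = 31/3; numerator = -1(-6/25) + 1(1) = 31/25; a_2 = (31/25)/(31/3) = 3/25
  n = 3: D(3) = 3(3 + 19/6) = 37/2; numerator = -1(3/25) + 1(-6/25) = -9/25; a_3 = (-9/25)/(37/2) = -18/925
  n = 4: D(4) = 4(4 + 19/6) = 86/3; numerator = -1(-18/925) + 1(3/25) = 129/925; a_4 = (129/925)/(86/3) = 9/1850
  n = 5: D(5) = 5(5 + 19/6) = 245/6; numerator = -1(9/1850) + 1(-18/925) = -9/370; a_5 = (-9/370)/(245/6) = -27/45325

r = 5/2; a_0 = 1; a_1 = -6/25; a_2 = 3/25; a_3 = -18/925; a_4 = 9/1850; a_5 = -27/45325


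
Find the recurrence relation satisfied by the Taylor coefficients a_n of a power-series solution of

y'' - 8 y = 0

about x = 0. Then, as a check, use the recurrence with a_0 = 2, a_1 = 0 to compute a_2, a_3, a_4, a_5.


Substitute y = sum_n a_n x^n into y'' + (const) y = 0.
y''(x) = sum_{n>=0} (n+2)(n+1) a_{n+2} x^n.
The ODE becomes sum_n [(n+2)(n+1) a_{n+2} - 8 a_n] x^n = 0.
Setting each coefficient to zero gives the recurrence:
  (n+2)(n+1) a_{n+2} - 8 a_n = 0,
  a_{n+2} = 8 / ((n+1)(n+2)) a_n.

Check with a_0 = 2, a_1 = 0 (apply the recurrence for n = 0, 1, 2, 3): a_0 = 2, a_1 = 0, a_2 = 8, a_3 = 0, a_4 = 16/3, a_5 = 0.

a_{n+2} = 8/((n+1)(n+2)) * a_n; check: a_0 = 2, a_1 = 0, a_2 = 8, a_3 = 0, a_4 = 16/3, a_5 = 0


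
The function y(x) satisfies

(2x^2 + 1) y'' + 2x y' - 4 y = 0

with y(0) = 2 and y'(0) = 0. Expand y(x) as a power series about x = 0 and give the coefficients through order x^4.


Ansatz: y(x) = sum_{n>=0} a_n x^n, so y'(x) = sum_{n>=1} n a_n x^(n-1) and y''(x) = sum_{n>=2} n(n-1) a_n x^(n-2).
Substitute into P(x) y'' + Q(x) y' + R(x) y = 0 with P(x) = 2x^2 + 1, Q(x) = 2x, R(x) = -4, and match powers of x.
Initial conditions: a_0 = 2, a_1 = 0.
Setting the coefficient of each power of x to zero and solving order by order (substituting the coefficients already found):
  x^0: 2 a_2 - 4 a_0 = 0  ->  2 a_2 = 4 a_0 = 8  ->  a_2 = 4
  x^1: 6 a_3 - 2 a_1 = 0  ->  6 a_3 = 2 a_1 = 0  ->  a_3 = 0
  x^2: 12 a_4 + 4 a_2 = 0  ->  12 a_4 = -4 a_2 = -16  ->  a_4 = -4/3
Truncated series: y(x) = 2 + 4 x^2 - (4/3) x^4 + O(x^5).

a_0 = 2; a_1 = 0; a_2 = 4; a_3 = 0; a_4 = -4/3


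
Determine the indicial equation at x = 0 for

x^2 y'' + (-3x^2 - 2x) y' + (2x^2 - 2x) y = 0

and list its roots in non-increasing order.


Divide by x^2 to reach normal form y'' + P_1(x) y' + P_2(x) y = 0 with P_1(x) = -3 - 2/x and P_2(x) = 2 - 2/x.
x = 0 is a singular point because the y'-coefficient -3 - 2/x has a pole at x = 0 and the y-coefficient 2 - 2/x has a pole at x = 0.
It is a regular singular point because x P_1(x) = p(x) = -3x - 2 and x^2 P_2(x) = q(x) = 2x^2 - 2x are polynomials, hence analytic at x = 0.
p(0) = -2,  q(0) = 0.
Indicial equation: r(r-1) + p(0) r + q(0) = 0, i.e. r^2 + (p(0) - 1) r + q(0) = 0, i.e. r^2 - 3 r = 0.
Discriminant: (-3)^2 - 4(0) = 9, so r = (3 ± 3)/2.
Solving: r_1 = 3, r_2 = 0.

indicial: r^2 - 3 r = 0; roots r_1 = 3, r_2 = 0


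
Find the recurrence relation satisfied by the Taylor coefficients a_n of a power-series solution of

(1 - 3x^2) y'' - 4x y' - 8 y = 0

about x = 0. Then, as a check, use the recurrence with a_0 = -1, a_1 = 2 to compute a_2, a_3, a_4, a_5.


Substitute y = sum_n a_n x^n.
(1 - 3 x^2) y'' contributes (n+2)(n+1) a_{n+2} - 3 n(n-1) a_n at x^n.
-4 x y'(x) contributes -4 n a_n at x^n.
-8 y(x) contributes -8 a_n at x^n.
Matching x^n: (n+2)(n+1) a_{n+2} + (-3 n(n-1) - 4 n - 8) a_n = 0.
Thus a_{n+2} = (3 n(n-1) + 4 n + 8) / ((n+1)(n+2)) * a_n.

Check with a_0 = -1, a_1 = 2 (apply the recurrence for n = 0, 1, 2, 3): a_0 = -1, a_1 = 2, a_2 = -4, a_3 = 4, a_4 = -22/3, a_5 = 38/5.

a_(n+2) = (3 n(n-1) + 4 n + 8) / ((n+1)(n+2)) * a_n; check: a_0 = -1, a_1 = 2, a_2 = -4, a_3 = 4, a_4 = -22/3, a_5 = 38/5


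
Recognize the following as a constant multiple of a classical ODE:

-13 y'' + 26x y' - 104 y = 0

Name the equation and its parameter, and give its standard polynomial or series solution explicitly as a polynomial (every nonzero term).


All three coefficients share the factor -13; dividing through by -13 gives  y'' - 2x y' + 8 y = 0.
This matches the Hermite equation y'' - 2x y' + 2n y = 0 with 2n = 8, so n = 4; the polynomial solution is H_4(x).
With y = sum_k a_k x^k, matching x^k gives (k+2)(k+1) a_{k+2} = 2(k - n) a_k = 2(k - 4) a_k. The right side vanishes at k = 4, so the series with the parity of 4 terminates at degree 4.
Standard normalization: leading coefficient of H_n is 2^n, so a_4 = 2^4 = 16. Work downward with a_k = (k+1)(k+2) a_{k+2} / (2(k - n)):
  a_2 = (3)(4)(16) / (2(2 - 4)) = 192/(-4) = -48
  a_0 = (1)(2)(-48) / (2(0 - 4)) = -96/(-8) = 12
Hence H_4(x) = 16 x^4 - 48 x^2 + 12.

H_4(x); series = 16 x^4 - 48 x^2 + 12


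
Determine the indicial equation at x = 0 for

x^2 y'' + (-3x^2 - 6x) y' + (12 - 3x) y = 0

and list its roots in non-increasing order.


Divide by x^2 to reach normal form y'' + P_1(x) y' + P_2(x) y = 0 with P_1(x) = -3 - 6/x and P_2(x) = -3/x + 12/x^2.
x = 0 is a singular point because the y'-coefficient -3 - 6/x has a pole at x = 0 and the y-coefficient -3/x + 12/x^2 has a pole at x = 0.
It is a regular singular point because x P_1(x) = p(x) = -3x - 6 and x^2 P_2(x) = q(x) = 12 - 3x are polynomials, hence analytic at x = 0.
p(0) = -6,  q(0) = 12.
Indicial equation: r(r-1) + p(0) r + q(0) = 0, i.e. r^2 + (p(0) - 1) r + q(0) = 0, i.e. r^2 - 7 r + 12 = 0.
Discriminant: (-7)^2 - 4(12) = 1, so r = (7 ± 1)/2.
Solving: r_1 = 4, r_2 = 3.

indicial: r^2 - 7 r + 12 = 0; roots r_1 = 4, r_2 = 3


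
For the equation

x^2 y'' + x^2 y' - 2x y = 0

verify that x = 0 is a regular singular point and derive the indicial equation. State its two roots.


Divide by x^2 to reach normal form y'' + P_1(x) y' + P_2(x) y = 0 with P_1(x) = 1 and P_2(x) = -2/x.
x = 0 is a singular point because the y-coefficient -2/x has a pole at x = 0.
It is a regular singular point because x P_1(x) = p(x) = x and x^2 P_2(x) = q(x) = -2x are polynomials, hence analytic at x = 0.
p(0) = 0,  q(0) = 0.
Indicial equation: r(r-1) + p(0) r + q(0) = 0, i.e. r^2 + (p(0) - 1) r + q(0) = 0, i.e. r^2 - 1 r = 0.
Discriminant: (-1)^2 - 4(0) = 1, so r = (1 ± 1)/2.
Solving: r_1 = 1, r_2 = 0.

indicial: r^2 - 1 r = 0; roots r_1 = 1, r_2 = 0


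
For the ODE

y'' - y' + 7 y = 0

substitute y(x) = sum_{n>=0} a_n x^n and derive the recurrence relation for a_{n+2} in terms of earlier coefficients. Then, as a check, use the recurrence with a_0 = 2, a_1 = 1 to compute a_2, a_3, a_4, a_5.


Substitute y = sum_n a_n x^n.
y''(x) has coefficient (n+2)(n+1) a_{n+2} at x^n;
-y'(x) has coefficient -(n+1) a_{n+1} at x^n;
7 y(x) has coefficient 7 a_n at x^n.
Matching x^n: (n+2)(n+1) a_{n+2} - (n+1) a_{n+1} + 7 a_n = 0.
Thus a_{n+2} = [(n+1) a_{n+1} - 7 a_n] / ((n+1)(n+2)).

Check with a_0 = 2, a_1 = 1 (apply the recurrence for n = 0, 1, 2, 3): a_0 = 2, a_1 = 1, a_2 = -13/2, a_3 = -10/3, a_4 = 71/24, a_5 = 211/120.

a_(n+2) = [(n+1) a_(n+1) - 7 a_n] / ((n+1)(n+2)); check: a_0 = 2, a_1 = 1, a_2 = -13/2, a_3 = -10/3, a_4 = 71/24, a_5 = 211/120


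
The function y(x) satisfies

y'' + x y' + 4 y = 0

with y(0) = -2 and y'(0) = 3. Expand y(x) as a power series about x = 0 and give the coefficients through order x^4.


Ansatz: y(x) = sum_{n>=0} a_n x^n, so y'(x) = sum_{n>=1} n a_n x^(n-1) and y''(x) = sum_{n>=2} n(n-1) a_n x^(n-2).
Substitute into P(x) y'' + Q(x) y' + R(x) y = 0 with P(x) = 1, Q(x) = x, R(x) = 4, and match powers of x.
Initial conditions: a_0 = -2, a_1 = 3.
Setting the coefficient of each power of x to zero and solving order by order (substituting the coefficients already found):
  x^0: 2 a_2 + 4 a_0 = 0  ->  2 a_2 = -4 a_0 = 8  ->  a_2 = 4
  x^1: 6 a_3 + 5 a_1 = 0  ->  6 a_3 = -5 a_1 = -15  ->  a_3 = -5/2
  x^2: 12 a_4 + 6 a_2 = 0  ->  12 a_4 = -6 a_2 = -24  ->  a_4 = -2
Truncated series: y(x) = -2 + 3 x + 4 x^2 - (5/2) x^3 - 2 x^4 + O(x^5).

a_0 = -2; a_1 = 3; a_2 = 4; a_3 = -5/2; a_4 = -2


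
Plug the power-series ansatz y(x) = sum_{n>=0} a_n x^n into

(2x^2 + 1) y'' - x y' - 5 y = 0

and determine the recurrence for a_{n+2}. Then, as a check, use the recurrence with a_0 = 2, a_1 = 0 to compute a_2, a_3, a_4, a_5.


Substitute y = sum_n a_n x^n.
(1 + 2 x^2) y'' contributes (n+2)(n+1) a_{n+2} + 2 n(n-1) a_n at x^n.
-x y'(x) contributes -n a_n at x^n.
-5 y(x) contributes -5 a_n at x^n.
Matching x^n: (n+2)(n+1) a_{n+2} + (2 n(n-1) - n - 5) a_n = 0.
Thus a_{n+2} = (-2 n(n-1) + n + 5) / ((n+1)(n+2)) * a_n.

Check with a_0 = 2, a_1 = 0 (apply the recurrence for n = 0, 1, 2, 3): a_0 = 2, a_1 = 0, a_2 = 5, a_3 = 0, a_4 = 5/4, a_5 = 0.

a_(n+2) = (-2 n(n-1) + n + 5) / ((n+1)(n+2)) * a_n; check: a_0 = 2, a_1 = 0, a_2 = 5, a_3 = 0, a_4 = 5/4, a_5 = 0


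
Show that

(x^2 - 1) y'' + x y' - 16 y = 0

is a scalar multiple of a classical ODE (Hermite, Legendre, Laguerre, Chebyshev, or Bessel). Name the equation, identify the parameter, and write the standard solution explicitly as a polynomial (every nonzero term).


All three coefficients share the factor -1; dividing through by -1 gives  (1 - x^2) y'' - x y' + 16 y = 0.
This matches the Chebyshev equation (1 - x^2) y'' - x y' + n^2 y = 0 (note the -x y' term, not -2x y') with n^2 = 16, so n = 4; the polynomial solution is T_4(x).
With y = sum_k a_k x^k, matching x^k gives (k+2)(k+1) a_{k+2} = (k^2 - n^2) a_k = (k - 4)(k + 4) a_k. The right side vanishes at k = 4, so the series with the parity of 4 terminates at degree 4.
Standard normalization: leading coefficient of T_n is 2^(n-1), so a_4 = 2^3 = 8. Work downward with a_k = (k+1)(k+2) a_{k+2} / ((k - 4)(k + 4)):
  a_2 = (3)(4)(8) / ((2 - 4)(2 + 4)) = 96/(-12) = -8
  a_0 = (1)(2)(-8) / ((0 - 4)(0 + 4)) = -16/(-16) = 1
Hence T_4(x) = 8 x^4 - 8 x^2 + 1.

T_4(x); series = 8 x^4 - 8 x^2 + 1


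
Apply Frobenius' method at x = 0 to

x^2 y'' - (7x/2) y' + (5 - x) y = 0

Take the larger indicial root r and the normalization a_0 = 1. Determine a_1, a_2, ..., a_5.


Write in Frobenius form y'' + (p(x)/x) y' + (q(x)/x^2) y = 0:
  p(x) = -7/2,  q(x) = 5 - x.
Indicial equation: r(r-1) + (-7/2) r + (5) = 0 -> roots r_1 = 5/2, r_2 = 2.
Take r = r_1 = 5/2. Let y(x) = x^r sum_{n>=0} a_n x^n with a_0 = 1.
Substitute y = x^r sum a_n x^n and match x^{r+n}. The recurrence is
  D(n) a_n - 1 a_{n-1} = 0,  where D(n) = (r+n)(r+n-1) + (-7/2)(r+n) + (5).
  a_n = 1 / D(n) * a_{n-1}.
Since the indicial polynomial factors as (r - r_1)(r - r_2), D(n) = (r_1 + n - r_1)(r_1 + n - r_2) = n(n + 1/2).
Evaluating step by step (a_0 = 1):
  n = 1: D(1) = 1(1 + 1/2) = 3/2; numerator = 1(1) = 1; a_1 = (1)/(3/2) = 2/3
  n = 2: D(2) = 2(2 + 1/2) = 5; numerator = 1(2/3) = 2/3; a_2 = (2/3)/(5) = 2/15
  n = 3: D(3) = 3(3 + 1/2) = 21/2; numerator = 1(2/15) = 2/15; a_3 = (2/15)/(21/2) = 4/315
  n = 4: D(4) = 4(4 + 1/2) = 18; numerator = 1(4/315) = 4/315; a_4 = (4/315)/(18) = 2/2835
  n = 5: D(5) = 5(5 + 1/2) = 55/2; numerator = 1(2/2835) = 2/2835; a_5 = (2/2835)/(55/2) = 4/155925

r = 5/2; a_0 = 1; a_1 = 2/3; a_2 = 2/15; a_3 = 4/315; a_4 = 2/2835; a_5 = 4/155925


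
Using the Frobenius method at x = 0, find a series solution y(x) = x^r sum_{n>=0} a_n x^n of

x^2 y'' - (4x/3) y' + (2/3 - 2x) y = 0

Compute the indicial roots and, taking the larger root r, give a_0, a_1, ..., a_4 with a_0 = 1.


Write in Frobenius form y'' + (p(x)/x) y' + (q(x)/x^2) y = 0:
  p(x) = -4/3,  q(x) = 2/3 - 2x.
Indicial equation: r(r-1) + (-4/3) r + (2/3) = 0 -> roots r_1 = 2, r_2 = 1/3.
Take r = r_1 = 2. Let y(x) = x^r sum_{n>=0} a_n x^n with a_0 = 1.
Substitute y = x^r sum a_n x^n and match x^{r+n}. The recurrence is
  D(n) a_n - 2 a_{n-1} = 0,  where D(n) = (r+n)(r+n-1) + (-4/3)(r+n) + (2/3).
  a_n = 2 / D(n) * a_{n-1}.
Since the indicial polynomial factors as (r - r_1)(r - r_2), D(n) = (r_1 + n - r_1)(r_1 + n - r_2) = n(n + 5/3).
Evaluating step by step (a_0 = 1):
  n = 1: D(1) = 1(1 + 5/3) = 8/3; numerator = 2(1) = 2; a_1 = (2)/(8/3) = 3/4
  n = 2: D(2) = 2(2 + 5/3) = 22/3; numerator = 2(3/4) = 3/2; a_2 = (3/2)/(22/3) = 9/44
  n = 3: D(3) = 3(3 + 5/3) = 14; numerator = 2(9/44) = 9/22; a_3 = (9/22)/(14) = 9/308
  n = 4: D(4) = 4(4 + 5/3) = 68/3; numerator = 2(9/308) = 9/154; a_4 = (9/154)/(68/3) = 27/10472

r = 2; a_0 = 1; a_1 = 3/4; a_2 = 9/44; a_3 = 9/308; a_4 = 27/10472


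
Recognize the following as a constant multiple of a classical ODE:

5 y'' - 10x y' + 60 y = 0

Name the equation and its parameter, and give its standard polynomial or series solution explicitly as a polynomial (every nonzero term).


All three coefficients share the factor 5; dividing through by 5 gives  y'' - 2x y' + 12 y = 0.
This matches the Hermite equation y'' - 2x y' + 2n y = 0 with 2n = 12, so n = 6; the polynomial solution is H_6(x).
With y = sum_k a_k x^k, matching x^k gives (k+2)(k+1) a_{k+2} = 2(k - n) a_k = 2(k - 6) a_k. The right side vanishes at k = 6, so the series with the parity of 6 terminates at degree 6.
Standard normalization: leading coefficient of H_n is 2^n, so a_6 = 2^6 = 64. Work downward with a_k = (k+1)(k+2) a_{k+2} / (2(k - n)):
  a_4 = (5)(6)(64) / (2(4 - 6)) = 1920/(-4) = -480
  a_2 = (3)(4)(-480) / (2(2 - 6)) = -5760/(-8) = 720
  a_0 = (1)(2)(720) / (2(0 - 6)) = 1440/(-12) = -120
Hence H_6(x) = 64 x^6 - 480 x^4 + 720 x^2 - 120.

H_6(x); series = 64 x^6 - 480 x^4 + 720 x^2 - 120


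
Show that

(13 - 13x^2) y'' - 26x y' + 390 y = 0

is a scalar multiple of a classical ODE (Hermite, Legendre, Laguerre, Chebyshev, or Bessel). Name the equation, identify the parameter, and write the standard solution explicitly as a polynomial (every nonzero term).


All three coefficients share the factor 13; dividing through by 13 gives  (1 - x^2) y'' - 2x y' + 30 y = 0.
This matches the Legendre equation (1 - x^2) y'' - 2x y' + n(n+1) y = 0 (note the -2x y' term) with n(n+1) = 30, so n = 5; the polynomial solution is P_5(x).
With y = sum_k a_k x^k, matching x^k gives (k+2)(k+1) a_{k+2} = [k(k+1) - n(n+1)] a_k = (k - 5)(k + 6) a_k. The right side vanishes at k = 5, so the series with the parity of 5 terminates at degree 5.
Standard normalization (P_n(1) = 1): leading coefficient (2n)!/(2^n (n!)^2) = 3628800/(32*14400) = 63/8, so a_5 = 63/8. Work downward with a_k = (k+1)(k+2) a_{k+2} / ((k - 5)(k + 6)):
  a_3 = (4)(5)(63/8) / ((3 - 5)(3 + 6)) = (315/2)/(-18) = -35/4
  a_1 = (2)(3)(-35/4) / ((1 - 5)(1 + 6)) = (-105/2)/(-28) = 15/8
Hence P_5(x) = 63 x^5/8 - 35 x^3/4 + 15 x/8.

P_5(x); series = 63 x^5/8 - 35 x^3/4 + 15 x/8


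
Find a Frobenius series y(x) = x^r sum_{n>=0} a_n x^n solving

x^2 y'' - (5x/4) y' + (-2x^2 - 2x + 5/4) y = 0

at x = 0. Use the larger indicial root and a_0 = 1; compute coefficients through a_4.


Write in Frobenius form y'' + (p(x)/x) y' + (q(x)/x^2) y = 0:
  p(x) = -5/4,  q(x) = -2x^2 - 2x + 5/4.
Indicial equation: r(r-1) + (-5/4) r + (5/4) = 0 -> roots r_1 = 5/4, r_2 = 1.
Take r = r_1 = 5/4. Let y(x) = x^r sum_{n>=0} a_n x^n with a_0 = 1.
Substitute y = x^r sum a_n x^n and match x^{r+n}. The recurrence is
  D(n) a_n - 2 a_{n-1} - 2 a_{n-2} = 0,  where D(n) = (r+n)(r+n-1) + (-5/4)(r+n) + (5/4).
  a_n = [2 a_{n-1} + 2 a_{n-2}] / D(n).
Since the indicial polynomial factors as (r - r_1)(r - r_2), D(n) = (r_1 + n - r_1)(r_1 + n - r_2) = n(n + 1/4).
Evaluating step by step (a_0 = 1):
  n = 1: D(1) = 1(1 + 1/4) = 5/4; numerator = 2(1) = 2; a_1 = (2)/(5/4) = 8/5
  n = 2: D(2) = 2(2 + 1/4) = 9/2; numerator = 2(8/5) + 2(1) = 26/5; a_2 = (26/5)/(9/2) = 52/45
  n = 3: D(3) = 3(3 + 1/4) = 39/4; numerator = 2(52/45) + 2(8/5) = 248/45; a_3 = (248/45)/(39/4) = 992/1755
  n = 4: D(4) = 4(4 + 1/4) = 17; numerator = 2(992/1755) + 2(52/45) = 1208/351; a_4 = (1208/351)/(17) = 1208/5967

r = 5/4; a_0 = 1; a_1 = 8/5; a_2 = 52/45; a_3 = 992/1755; a_4 = 1208/5967


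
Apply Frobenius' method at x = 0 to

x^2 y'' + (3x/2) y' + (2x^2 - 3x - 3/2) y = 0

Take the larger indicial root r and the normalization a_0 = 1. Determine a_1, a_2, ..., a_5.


Write in Frobenius form y'' + (p(x)/x) y' + (q(x)/x^2) y = 0:
  p(x) = 3/2,  q(x) = 2x^2 - 3x - 3/2.
Indicial equation: r(r-1) + (3/2) r + (-3/2) = 0 -> roots r_1 = 1, r_2 = -3/2.
Take r = r_1 = 1. Let y(x) = x^r sum_{n>=0} a_n x^n with a_0 = 1.
Substitute y = x^r sum a_n x^n and match x^{r+n}. The recurrence is
  D(n) a_n - 3 a_{n-1} + 2 a_{n-2} = 0,  where D(n) = (r+n)(r+n-1) + (3/2)(r+n) + (-3/2).
  a_n = [3 a_{n-1} - 2 a_{n-2}] / D(n).
Since the indicial polynomial factors as (r - r_1)(r - r_2), D(n) = (r_1 + n - r_1)(r_1 + n - r_2) = n(n + 5/2).
Evaluating step by step (a_0 = 1):
  n = 1: D(1) = 1(1 + 5/2) = 7/2; numerator = 3(1) = 3; a_1 = (3)/(7/2) = 6/7
  n = 2: D(2) = 2(2 + 5/2) = 9; numerator = 3(6/7) - 2(1) = 4/7; a_2 = (4/7)/(9) = 4/63
  n = 3: D(3) = 3(3 + 5/2) = 33/2; numerator = 3(4/63) - 2(6/7) = -32/21; a_3 = (-32/21)/(33/2) = -64/693
  n = 4: D(4) = 4(4 + 5/2) = 26; numerator = 3(-64/693) - 2(4/63) = -40/99; a_4 = (-40/99)/(26) = -20/1287
  n = 5: D(5) = 5(5 + 5/2) = 75/2; numerator = 3(-20/1287) - 2(-64/693) = 1244/9009; a_5 = (1244/9009)/(75/2) = 2488/675675

r = 1; a_0 = 1; a_1 = 6/7; a_2 = 4/63; a_3 = -64/693; a_4 = -20/1287; a_5 = 2488/675675


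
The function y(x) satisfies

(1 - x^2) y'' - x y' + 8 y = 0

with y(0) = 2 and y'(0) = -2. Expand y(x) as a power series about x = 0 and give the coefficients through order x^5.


Ansatz: y(x) = sum_{n>=0} a_n x^n, so y'(x) = sum_{n>=1} n a_n x^(n-1) and y''(x) = sum_{n>=2} n(n-1) a_n x^(n-2).
Substitute into P(x) y'' + Q(x) y' + R(x) y = 0 with P(x) = 1 - x^2, Q(x) = -x, R(x) = 8, and match powers of x.
Initial conditions: a_0 = 2, a_1 = -2.
Setting the coefficient of each power of x to zero and solving order by order (substituting the coefficients already found):
  x^0: 2 a_2 + 8 a_0 = 0  ->  2 a_2 = -8 a_0 = -16  ->  a_2 = -8
  x^1: 6 a_3 + 7 a_1 = 0  ->  6 a_3 = -7 a_1 = 14  ->  a_3 = 7/3
  x^2: 12 a_4 + 4 a_2 = 0  ->  12 a_4 = -4 a_2 = 32  ->  a_4 = 8/3
  x^3: 20 a_5 - a_3 = 0  ->  20 a_5 = a_3 = 7/3  ->  a_5 = 7/60
Truncated series: y(x) = 2 - 2 x - 8 x^2 + (7/3) x^3 + (8/3) x^4 + (7/60) x^5 + O(x^6).

a_0 = 2; a_1 = -2; a_2 = -8; a_3 = 7/3; a_4 = 8/3; a_5 = 7/60


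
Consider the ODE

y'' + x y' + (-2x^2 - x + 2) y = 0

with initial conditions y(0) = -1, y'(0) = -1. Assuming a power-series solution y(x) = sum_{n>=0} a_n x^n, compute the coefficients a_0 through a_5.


Ansatz: y(x) = sum_{n>=0} a_n x^n, so y'(x) = sum_{n>=1} n a_n x^(n-1) and y''(x) = sum_{n>=2} n(n-1) a_n x^(n-2).
Substitute into P(x) y'' + Q(x) y' + R(x) y = 0 with P(x) = 1, Q(x) = x, R(x) = -2x^2 - x + 2, and match powers of x.
Initial conditions: a_0 = -1, a_1 = -1.
Setting the coefficient of each power of x to zero and solving order by order (substituting the coefficients already found):
  x^0: 2 a_2 + 2 a_0 = 0  ->  2 a_2 = -2 a_0 = 2  ->  a_2 = 1
  x^1: 6 a_3 + 3 a_1 - a_0 = 0  ->  6 a_3 = -3 a_1 + a_0 = 2  ->  a_3 = 1/3
  x^2: 12 a_4 + 4 a_2 - a_1 - 2 a_0 = 0  ->  12 a_4 = -4 a_2 + a_1 + 2 a_0 = -7  ->  a_4 = -7/12
  x^3: 20 a_5 + 5 a_3 - a_2 - 2 a_1 = 0  ->  20 a_5 = -5 a_3 + a_2 + 2 a_1 = -8/3  ->  a_5 = -2/15
Truncated series: y(x) = -1 - x + x^2 + (1/3) x^3 - (7/12) x^4 - (2/15) x^5 + O(x^6).

a_0 = -1; a_1 = -1; a_2 = 1; a_3 = 1/3; a_4 = -7/12; a_5 = -2/15


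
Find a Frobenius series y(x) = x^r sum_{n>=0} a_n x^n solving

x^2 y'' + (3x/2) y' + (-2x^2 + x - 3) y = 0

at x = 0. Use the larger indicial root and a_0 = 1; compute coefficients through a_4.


Write in Frobenius form y'' + (p(x)/x) y' + (q(x)/x^2) y = 0:
  p(x) = 3/2,  q(x) = -2x^2 + x - 3.
Indicial equation: r(r-1) + (3/2) r + (-3) = 0 -> roots r_1 = 3/2, r_2 = -2.
Take r = r_1 = 3/2. Let y(x) = x^r sum_{n>=0} a_n x^n with a_0 = 1.
Substitute y = x^r sum a_n x^n and match x^{r+n}. The recurrence is
  D(n) a_n + 1 a_{n-1} - 2 a_{n-2} = 0,  where D(n) = (r+n)(r+n-1) + (3/2)(r+n) + (-3).
  a_n = [-1 a_{n-1} + 2 a_{n-2}] / D(n).
Since the indicial polynomial factors as (r - r_1)(r - r_2), D(n) = (r_1 + n - r_1)(r_1 + n - r_2) = n(n + 7/2).
Evaluating step by step (a_0 = 1):
  n = 1: D(1) = 1(1 + 7/2) = 9/2; numerator = -1(1) = -1; a_1 = (-1)/(9/2) = -2/9
  n = 2: D(2) = 2(2 + 7/2) = 11; numerator = -1(-2/9) + 2(1) = 20/9; a_2 = (20/9)/(11) = 20/99
  n = 3: D(3) = 3(3 + 7/2) = 39/2; numerator = -1(20/99) + 2(-2/9) = -64/99; a_3 = (-64/99)/(39/2) = -128/3861
  n = 4: D(4) = 4(4 + 7/2) = 30; numerator = -1(-128/3861) + 2(20/99) = 1688/3861; a_4 = (1688/3861)/(30) = 844/57915

r = 3/2; a_0 = 1; a_1 = -2/9; a_2 = 20/99; a_3 = -128/3861; a_4 = 844/57915


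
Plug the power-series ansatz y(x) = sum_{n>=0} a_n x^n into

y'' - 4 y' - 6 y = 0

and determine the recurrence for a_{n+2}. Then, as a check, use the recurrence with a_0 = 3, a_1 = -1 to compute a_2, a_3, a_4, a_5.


Substitute y = sum_n a_n x^n.
y''(x) has coefficient (n+2)(n+1) a_{n+2} at x^n;
-4 y'(x) has coefficient -4 (n+1) a_{n+1} at x^n;
-6 y(x) has coefficient -6 a_n at x^n.
Matching x^n: (n+2)(n+1) a_{n+2} - 4 (n+1) a_{n+1} - 6 a_n = 0.
Thus a_{n+2} = [4 (n+1) a_{n+1} + 6 a_n] / ((n+1)(n+2)).

Check with a_0 = 3, a_1 = -1 (apply the recurrence for n = 0, 1, 2, 3): a_0 = 3, a_1 = -1, a_2 = 7, a_3 = 25/3, a_4 = 71/6, a_5 = 359/30.

a_(n+2) = [4 (n+1) a_(n+1) + 6 a_n] / ((n+1)(n+2)); check: a_0 = 3, a_1 = -1, a_2 = 7, a_3 = 25/3, a_4 = 71/6, a_5 = 359/30
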